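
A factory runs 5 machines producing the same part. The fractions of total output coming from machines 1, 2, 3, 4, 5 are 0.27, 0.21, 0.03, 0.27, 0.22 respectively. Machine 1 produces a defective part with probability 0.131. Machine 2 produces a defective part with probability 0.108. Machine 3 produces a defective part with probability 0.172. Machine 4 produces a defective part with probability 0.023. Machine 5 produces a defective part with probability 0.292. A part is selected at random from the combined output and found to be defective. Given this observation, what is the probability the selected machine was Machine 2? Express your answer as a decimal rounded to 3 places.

Tabulate prior·likelihood by source: [1] prior 0.27, lik 0.131, product 0.03537; [2] prior 0.21, lik 0.108, product 0.02268; [3] prior 0.03, lik 0.172, product 0.005160; [4] prior 0.27, lik 0.023, product 0.006210; [5] prior 0.22, lik 0.292, product 0.06424.
Normalizing constant = 0.13366; the posterior for Machine 2 is its product over the sum, 0.02268/0.13366 = 0.170.

Posterior probability ≈ 0.170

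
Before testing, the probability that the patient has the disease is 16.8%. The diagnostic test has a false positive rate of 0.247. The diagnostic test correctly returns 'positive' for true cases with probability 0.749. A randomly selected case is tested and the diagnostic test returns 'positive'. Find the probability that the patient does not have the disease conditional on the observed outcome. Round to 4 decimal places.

Let H be the event that the patient has the disease. P(H) = 0.168, so P(¬H) = 0.832. With E the 'positive' result, P(E|H) = 0.749 and P(E|¬H) = 0.247.
P(E) = 0.749·0.168 + 0.247·0.832 = 0.12583 + 0.20550 = 0.33134.
By Bayes' theorem, P(H|E) = 0.12583 / 0.33134 = 0.3798. Hence P(¬H|E) = 1 − 0.3798 = 0.6202.

P(¬H | E) ≈ 0.6202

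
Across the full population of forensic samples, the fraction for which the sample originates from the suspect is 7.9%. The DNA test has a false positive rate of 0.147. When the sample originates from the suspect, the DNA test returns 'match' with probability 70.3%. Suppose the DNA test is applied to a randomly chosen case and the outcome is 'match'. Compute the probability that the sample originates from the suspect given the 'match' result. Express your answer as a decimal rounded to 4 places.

P(H | E) ≈ 0.2909

Write H for 'the sample originates from the suspect'. Prior odds H:¬H = 0.079/0.921 = 0.085776. For the 'match' outcome, the likelihood ratio is 0.703/0.147 = 4.7823.
Posterior odds = 0.085776 × 4.7823 = 0.41021, so P(H|E) = 0.41021/(1+0.41021) = 0.2909.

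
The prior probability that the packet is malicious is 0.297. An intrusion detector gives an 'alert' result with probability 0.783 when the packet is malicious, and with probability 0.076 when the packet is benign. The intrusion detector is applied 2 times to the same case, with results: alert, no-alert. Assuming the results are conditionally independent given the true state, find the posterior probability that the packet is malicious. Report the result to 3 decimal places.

With H the event that the packet is malicious, the joint likelihood of the observed sequence is P(data|H) = 0.783·0.217 = 0.16991 and P(data|¬H) = 0.076·0.924 = 0.070224.
Bayes: P(H|data) = 0.297·0.16991 / (0.297·0.16991 + 0.703·0.070224) = 0.050464/0.099831 = 0.5055.

Posterior P(H) ≈ 0.505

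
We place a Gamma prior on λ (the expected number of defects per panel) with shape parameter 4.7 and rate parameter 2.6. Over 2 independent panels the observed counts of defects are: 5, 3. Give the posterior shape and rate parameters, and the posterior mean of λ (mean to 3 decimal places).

Posterior: Gamma(shape=12.7, rate=4.6); mean ≈ 2.761

Total count ∑xᵢ = 8 over n = 2 panels.
Gamma is conjugate to the Poisson likelihood: posterior is Gamma(shape = 4.7+8 = 12.7, rate = 2.6+2 = 4.6).
E[λ | data] = 12.7/4.6 = 2.761.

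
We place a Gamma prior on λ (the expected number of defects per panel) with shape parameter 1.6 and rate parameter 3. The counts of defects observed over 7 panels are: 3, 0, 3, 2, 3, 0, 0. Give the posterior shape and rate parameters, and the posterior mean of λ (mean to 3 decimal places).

Posterior: Gamma(shape=12.6, rate=10); mean ≈ 1.260

Total count ∑xᵢ = 11 over n = 7 panels.
Gamma is conjugate to the Poisson likelihood: posterior is Gamma(shape = 1.6+11 = 12.6, rate = 3+7 = 10).
Posterior mean = shape/rate = 12.6/10 = 1.260.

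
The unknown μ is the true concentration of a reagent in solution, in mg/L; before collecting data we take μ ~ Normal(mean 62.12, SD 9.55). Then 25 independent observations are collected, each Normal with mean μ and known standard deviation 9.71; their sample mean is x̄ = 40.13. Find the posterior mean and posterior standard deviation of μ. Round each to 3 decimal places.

Prior precision 1/τ₀² = 1/9.55² = 0.0109646; data precision n/σ² = 25/9.71² = 0.265156.
Posterior precision = 0.0109646 + 0.265156 = 0.276121, giving posterior SD = 1/√0.276121 = 1.903.
Posterior mean = (0.0109646·62.12 + 0.265156·40.13) / 0.276121 = 41.003.

Posterior mean ≈ 41.003; posterior SD ≈ 1.903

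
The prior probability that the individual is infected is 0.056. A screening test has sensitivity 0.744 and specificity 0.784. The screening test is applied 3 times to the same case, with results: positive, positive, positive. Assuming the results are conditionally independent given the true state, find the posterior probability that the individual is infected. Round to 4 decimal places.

With H the event that the individual is infected, the joint likelihood of the observed sequence is P(data|H) = 0.744·0.744·0.744 = 0.41183 and P(data|¬H) = 0.216·0.216·0.216 = 0.010078.
Bayes: P(H|data) = 0.056·0.41183 / (0.056·0.41183 + 0.944·0.010078) = 0.023063/0.032576 = 0.7080.

Posterior P(H) ≈ 0.7080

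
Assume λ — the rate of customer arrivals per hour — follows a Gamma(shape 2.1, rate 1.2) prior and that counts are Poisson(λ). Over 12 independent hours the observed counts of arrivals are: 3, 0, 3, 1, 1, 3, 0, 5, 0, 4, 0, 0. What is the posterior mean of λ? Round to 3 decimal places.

Posterior mean ≈ 1.674

Total count ∑xᵢ = 20 over n = 12 hours.
Gamma is conjugate to the Poisson likelihood: posterior is Gamma(shape = 2.1+20 = 22.1, rate = 1.2+12 = 13.2).
Posterior mean = shape/rate = 22.1/13.2 = 1.674.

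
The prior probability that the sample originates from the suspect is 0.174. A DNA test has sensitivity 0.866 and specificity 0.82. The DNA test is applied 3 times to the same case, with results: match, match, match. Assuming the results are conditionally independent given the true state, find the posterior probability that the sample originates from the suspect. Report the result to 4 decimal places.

Posterior P(H) ≈ 0.9591

Let H be the event that the sample originates from the suspect; start with P(H) = 0.174. P('match'|H) = 0.866, P('match'|¬H) = 0.18.
Update on result 1 ('match'): P(H) ← 0.866·0.1740 / (0.866·0.1740 + 0.18·0.8260) = 0.15068/0.29936 = 0.5033.
Update on result 2 ('match'): P(H) ← 0.866·0.5033 / (0.866·0.5033 + 0.18·0.4967) = 0.43590/0.52530 = 0.8298.
Update on result 3 ('match'): P(H) ← 0.866·0.8298 / (0.866·0.8298 + 0.18·0.1702) = 0.71862/0.74925 = 0.9591.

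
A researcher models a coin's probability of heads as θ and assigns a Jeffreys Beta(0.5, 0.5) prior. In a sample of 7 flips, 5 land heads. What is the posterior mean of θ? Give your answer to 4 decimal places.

The binomial likelihood is conjugate to the Beta prior: with 5 successes and 2 failures, the posterior is Beta(0.5+5, 0.5+2) = Beta(5.5, 2.5).
Posterior mean = α/(α+β) = 5.5/8 = 0.6875.

Posterior mean ≈ 0.6875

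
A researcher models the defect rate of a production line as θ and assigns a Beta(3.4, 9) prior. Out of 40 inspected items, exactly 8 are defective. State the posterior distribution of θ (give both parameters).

Posterior: Beta(11.4, 41)

Observing 8 successes and 32 failures updates Beta(3.4, 9) by adding the success and failure counts to the two shape parameters: α = 3.4+8 = 11.4, β = 9+32 = 41.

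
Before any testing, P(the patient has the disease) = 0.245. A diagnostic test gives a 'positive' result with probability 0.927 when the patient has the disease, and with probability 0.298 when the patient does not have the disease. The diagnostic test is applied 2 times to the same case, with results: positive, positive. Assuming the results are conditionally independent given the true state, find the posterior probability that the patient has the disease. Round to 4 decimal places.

With H the event that the patient has the disease, the joint likelihood of the observed sequence is P(data|H) = 0.927·0.927 = 0.85933 and P(data|¬H) = 0.298·0.298 = 0.088804.
Bayes: P(H|data) = 0.245·0.85933 / (0.245·0.85933 + 0.755·0.088804) = 0.21054/0.27758 = 0.7585.

Posterior P(H) ≈ 0.7585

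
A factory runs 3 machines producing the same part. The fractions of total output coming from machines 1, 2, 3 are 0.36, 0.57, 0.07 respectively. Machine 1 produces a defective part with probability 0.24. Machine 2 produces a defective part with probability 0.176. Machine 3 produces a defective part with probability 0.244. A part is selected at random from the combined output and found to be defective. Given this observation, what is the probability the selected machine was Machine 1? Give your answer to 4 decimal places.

Posterior probability ≈ 0.4239

Tabulate prior·likelihood by source: [1] prior 0.36, lik 0.24, product 0.08640; [2] prior 0.57, lik 0.176, product 0.1003; [3] prior 0.07, lik 0.244, product 0.01708.
Normalizing constant = 0.20380; the posterior for Machine 1 is its product over the sum, 0.08640/0.20380 = 0.4239.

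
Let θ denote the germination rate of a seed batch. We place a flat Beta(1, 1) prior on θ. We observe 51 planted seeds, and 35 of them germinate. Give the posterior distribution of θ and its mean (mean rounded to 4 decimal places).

Observing 35 successes and 16 failures updates Beta(1, 1) by adding the success and failure counts to the two shape parameters: α = 1+35 = 36, β = 1+16 = 17.
E[θ | data] = 36/(36+17) = 0.6792.

Posterior: Beta(36, 17); mean ≈ 0.6792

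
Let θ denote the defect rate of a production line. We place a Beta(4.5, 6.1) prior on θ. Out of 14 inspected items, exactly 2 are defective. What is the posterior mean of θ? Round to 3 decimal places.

Posterior mean ≈ 0.264

The binomial likelihood is conjugate to the Beta prior: with 2 successes and 12 failures, the posterior is Beta(4.5+2, 6.1+12) = Beta(6.5, 18.1).
E[θ | data] = 6.5/(6.5+18.1) = 0.264.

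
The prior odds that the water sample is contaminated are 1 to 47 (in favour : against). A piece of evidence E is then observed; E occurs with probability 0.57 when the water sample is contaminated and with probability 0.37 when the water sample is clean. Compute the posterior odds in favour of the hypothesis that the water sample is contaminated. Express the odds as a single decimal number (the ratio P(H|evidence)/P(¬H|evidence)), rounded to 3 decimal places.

Prior odds = 1/47 = 0.021277. In log-odds, ln(0.021277) = -3.8501.
Add log likelihood ratio: ln(1.5405) = 0.43213.
Posterior log-odds = -3.4180, so posterior odds = exp(-3.4180) = 0.032777.

Posterior odds ≈ 0.033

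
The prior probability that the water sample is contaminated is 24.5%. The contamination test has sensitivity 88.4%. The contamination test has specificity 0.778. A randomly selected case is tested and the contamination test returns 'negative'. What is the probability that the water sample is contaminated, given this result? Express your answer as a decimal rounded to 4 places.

Write H for 'the water sample is contaminated'. Prior odds H:¬H = 0.245/0.755 = 0.32450. For the 'negative' outcome, the likelihood ratio is 0.116/0.778 = 0.14910.
Posterior odds = 0.32450 × 0.14910 = 0.048384, so P(H|E) = 0.048384/(1+0.048384) = 0.0462.

P(H | E) ≈ 0.0462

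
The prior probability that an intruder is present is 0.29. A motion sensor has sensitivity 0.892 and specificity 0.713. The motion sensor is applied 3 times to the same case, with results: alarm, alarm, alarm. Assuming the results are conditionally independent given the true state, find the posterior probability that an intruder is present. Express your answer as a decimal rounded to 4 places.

Posterior P(H) ≈ 0.9246

With H the event that an intruder is present, the joint likelihood of the observed sequence is P(data|H) = 0.892·0.892·0.892 = 0.70973 and P(data|¬H) = 0.287·0.287·0.287 = 0.023640.
Bayes: P(H|data) = 0.29·0.70973 / (0.29·0.70973 + 0.71·0.023640) = 0.20582/0.22261 = 0.9246.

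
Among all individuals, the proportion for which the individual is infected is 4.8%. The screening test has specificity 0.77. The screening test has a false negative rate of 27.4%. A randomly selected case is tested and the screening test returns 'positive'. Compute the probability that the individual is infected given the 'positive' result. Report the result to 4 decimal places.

P(H | E) ≈ 0.1373

Write H for 'the individual is infected'. Prior odds H:¬H = 0.048/0.952 = 0.050420. For the 'positive' outcome, the likelihood ratio is 0.726/0.23 = 3.1565.
Posterior odds = 0.050420 × 3.1565 = 0.15915, so P(H|E) = 0.15915/(1+0.15915) = 0.1373.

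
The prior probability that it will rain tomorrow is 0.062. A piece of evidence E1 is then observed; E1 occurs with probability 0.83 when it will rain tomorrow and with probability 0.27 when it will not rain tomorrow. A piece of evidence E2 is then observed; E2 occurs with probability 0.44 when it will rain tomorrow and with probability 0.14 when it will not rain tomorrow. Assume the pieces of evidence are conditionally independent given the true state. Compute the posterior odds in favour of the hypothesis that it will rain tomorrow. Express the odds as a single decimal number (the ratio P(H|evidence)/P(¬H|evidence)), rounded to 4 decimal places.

Posterior odds ≈ 0.6386

Prior odds = 0.062/(1−0.062) = 0.066098.
Likelihood ratio for E1 = 0.83/0.27 = 3.0741.
Likelihood ratio for E2 = 0.44/0.14 = 3.1429.
Posterior odds = prior odds × LR₁ × LR₂ = 0.63860.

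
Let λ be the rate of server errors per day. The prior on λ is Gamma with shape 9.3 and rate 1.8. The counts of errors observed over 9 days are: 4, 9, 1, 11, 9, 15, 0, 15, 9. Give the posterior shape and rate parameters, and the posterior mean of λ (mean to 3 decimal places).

Total count ∑xᵢ = 73 over n = 9 days.
Gamma is conjugate to the Poisson likelihood: posterior is Gamma(shape = 9.3+73 = 82.3, rate = 1.8+9 = 10.8).
E[λ | data] = 82.3/10.8 = 7.620.

Posterior: Gamma(shape=82.3, rate=10.8); mean ≈ 7.620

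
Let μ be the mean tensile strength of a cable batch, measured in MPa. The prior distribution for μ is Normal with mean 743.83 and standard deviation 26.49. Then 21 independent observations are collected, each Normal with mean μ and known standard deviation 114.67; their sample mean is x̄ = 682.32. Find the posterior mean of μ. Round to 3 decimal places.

Posterior mean ≈ 711.325

Prior precision 1/τ₀² = 1/26.49² = 0.00142507; data precision n/σ² = 21/114.67² = 0.00159705.
Posterior precision = 0.00142507 + 0.00159705 = 0.00302212.
Posterior mean = (0.00142507·743.83 + 0.00159705·682.32) / 0.00302212 = 711.325.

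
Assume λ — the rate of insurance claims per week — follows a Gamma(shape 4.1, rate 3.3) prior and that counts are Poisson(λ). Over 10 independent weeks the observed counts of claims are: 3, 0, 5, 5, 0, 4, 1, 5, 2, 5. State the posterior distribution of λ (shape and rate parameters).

Posterior: Gamma(shape=34.1, rate=13.3)

Total count ∑xᵢ = 30 over n = 10 weeks.
Gamma is conjugate to the Poisson likelihood: posterior is Gamma(shape = 4.1+30 = 34.1, rate = 3.3+10 = 13.3).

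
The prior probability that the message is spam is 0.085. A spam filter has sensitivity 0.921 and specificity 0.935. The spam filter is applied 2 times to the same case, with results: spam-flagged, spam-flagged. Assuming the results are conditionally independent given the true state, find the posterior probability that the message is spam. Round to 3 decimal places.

Posterior P(H) ≈ 0.949

Let H be the event that the message is spam; start with P(H) = 0.085. P('spam-flagged'|H) = 0.921, P('spam-flagged'|¬H) = 0.065.
Update on result 1 ('spam-flagged'): P(H) ← 0.921·0.0850 / (0.921·0.0850 + 0.065·0.9150) = 0.078285/0.13776 = 0.5683.
Update on result 2 ('spam-flagged'): P(H) ← 0.921·0.5683 / (0.921·0.5683 + 0.065·0.4317) = 0.52338/0.55144 = 0.9491.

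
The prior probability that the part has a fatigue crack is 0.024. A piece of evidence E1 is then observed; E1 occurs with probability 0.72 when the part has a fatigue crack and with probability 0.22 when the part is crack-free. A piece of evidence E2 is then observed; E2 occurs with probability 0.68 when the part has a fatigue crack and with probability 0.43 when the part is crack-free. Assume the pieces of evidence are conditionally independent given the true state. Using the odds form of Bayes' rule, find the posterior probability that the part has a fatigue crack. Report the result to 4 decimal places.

Posterior probability ≈ 0.1129

Prior odds = 0.024/(1−0.024) = 0.024590.
Likelihood ratio for E1 = 0.72/0.22 = 3.2727.
Likelihood ratio for E2 = 0.68/0.43 = 1.5814.
Posterior odds = prior odds × LR₁ × LR₂ = 0.12727.
Posterior probability = odds/(1+odds) = 0.12727/1.1273 = 0.1129.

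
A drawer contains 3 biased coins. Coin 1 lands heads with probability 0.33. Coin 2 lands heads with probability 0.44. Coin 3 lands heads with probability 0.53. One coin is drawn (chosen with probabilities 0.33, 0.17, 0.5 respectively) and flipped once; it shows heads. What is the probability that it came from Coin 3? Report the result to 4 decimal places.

P(heads|C1) = 0.33; P(heads|C2) = 0.44; P(heads|C3) = 0.53.
Prior × likelihood for each source: 0.33·0.33=0.1089, 0.17·0.44=0.07480, 0.5·0.53=0.2650. Summing gives P(heads) = 0.44870.
P(Coin 3 | heads) = 0.2650 / 0.44870 = 0.5906.

Posterior probability ≈ 0.5906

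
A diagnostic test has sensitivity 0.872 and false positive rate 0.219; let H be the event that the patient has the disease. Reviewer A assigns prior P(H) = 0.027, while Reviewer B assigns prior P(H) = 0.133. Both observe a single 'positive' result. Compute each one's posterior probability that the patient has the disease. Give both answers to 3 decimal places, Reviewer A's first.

Reviewer A: 0.099; Reviewer B: 0.379

P('+'|H) = 0.872, P('+'|¬H) = 0.219.
Reviewer A: numerator 0.872·0.027 = 0.023544; evidence = 0.023544+0.219·0.973 = 0.23663; posterior = 0.099.
Reviewer B: numerator 0.872·0.133 = 0.11598; evidence = 0.11598+0.219·0.867 = 0.30585; posterior = 0.379.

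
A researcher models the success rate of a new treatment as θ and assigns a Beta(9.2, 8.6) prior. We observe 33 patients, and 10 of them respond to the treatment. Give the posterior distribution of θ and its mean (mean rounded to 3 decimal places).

The binomial likelihood is conjugate to the Beta prior: with 10 successes and 23 failures, the posterior is Beta(9.2+10, 8.6+23) = Beta(19.2, 31.6).
Posterior mean = α/(α+β) = 19.2/50.8 = 0.378.

Posterior: Beta(19.2, 31.6); mean ≈ 0.378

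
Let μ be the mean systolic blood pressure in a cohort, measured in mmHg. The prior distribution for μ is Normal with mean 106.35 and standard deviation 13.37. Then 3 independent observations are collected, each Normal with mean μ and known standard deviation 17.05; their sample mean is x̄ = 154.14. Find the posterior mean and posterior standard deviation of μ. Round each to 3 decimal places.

Posterior mean ≈ 137.341; posterior SD ≈ 7.927

Prior precision 1/τ₀² = 1/13.37² = 0.00559419; data precision n/σ² = 3/17.05² = 0.0103198.
Posterior precision = 0.00559419 + 0.0103198 = 0.0159140, giving posterior SD = 1/√0.0159140 = 7.927.
Posterior mean = (0.00559419·106.35 + 0.0103198·154.14) / 0.0159140 = 137.341.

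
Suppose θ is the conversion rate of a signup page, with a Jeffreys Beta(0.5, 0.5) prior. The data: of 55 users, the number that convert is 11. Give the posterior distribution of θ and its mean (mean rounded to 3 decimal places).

The binomial likelihood is conjugate to the Beta prior: with 11 successes and 44 failures, the posterior is Beta(0.5+11, 0.5+44) = Beta(11.5, 44.5).
Posterior mean = α/(α+β) = 11.5/56 = 0.205.

Posterior: Beta(11.5, 44.5); mean ≈ 0.205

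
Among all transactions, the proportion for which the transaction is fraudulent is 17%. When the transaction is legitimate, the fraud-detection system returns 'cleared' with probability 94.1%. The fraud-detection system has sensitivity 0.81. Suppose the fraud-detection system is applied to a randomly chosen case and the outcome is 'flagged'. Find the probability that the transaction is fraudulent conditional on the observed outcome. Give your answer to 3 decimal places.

Let H be the event that the transaction is fraudulent. P(H) = 0.17, so P(¬H) = 0.83. With E the 'flagged' result, P(E|H) = 0.81 and P(E|¬H) = 0.059.
P(E) = 0.81·0.17 + 0.059·0.83 = 0.13770 + 0.048970 = 0.18667.
By Bayes' theorem, P(H|E) = 0.13770 / 0.18667 = 0.738.

P(H | E) ≈ 0.738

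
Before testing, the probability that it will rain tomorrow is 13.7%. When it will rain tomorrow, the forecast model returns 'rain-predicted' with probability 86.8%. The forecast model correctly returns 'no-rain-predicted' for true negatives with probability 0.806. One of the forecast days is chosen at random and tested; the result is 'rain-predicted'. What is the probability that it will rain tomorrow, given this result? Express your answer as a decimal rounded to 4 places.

Write H for 'it will rain tomorrow'. Prior odds H:¬H = 0.137/0.863 = 0.15875. For the 'rain-predicted' outcome, the likelihood ratio is 0.868/0.194 = 4.4742.
Posterior odds = 0.15875 × 4.4742 = 0.71028, so P(H|E) = 0.71028/(1+0.71028) = 0.4153.

P(H | E) ≈ 0.4153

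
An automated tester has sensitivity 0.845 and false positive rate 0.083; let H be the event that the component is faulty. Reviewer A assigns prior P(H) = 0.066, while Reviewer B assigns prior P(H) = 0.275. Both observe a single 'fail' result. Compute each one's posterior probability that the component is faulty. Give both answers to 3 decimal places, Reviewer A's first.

The likelihood ratio for a 'fail' result is 0.845/0.083 = 10.181.
Reviewer A: prior odds 0.066/0.934 = 0.070664; posterior odds 0.71941; posterior probability 0.418.
Reviewer B: prior odds 0.275/0.725 = 0.37931; posterior odds 3.8617; posterior probability 0.794.

Reviewer A: 0.418; Reviewer B: 0.794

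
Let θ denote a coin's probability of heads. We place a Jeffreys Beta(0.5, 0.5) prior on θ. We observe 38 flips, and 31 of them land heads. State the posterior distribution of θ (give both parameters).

Posterior: Beta(31.5, 7.5)

The binomial likelihood is conjugate to the Beta prior: with 31 successes and 7 failures, the posterior is Beta(0.5+31, 0.5+7) = Beta(31.5, 7.5).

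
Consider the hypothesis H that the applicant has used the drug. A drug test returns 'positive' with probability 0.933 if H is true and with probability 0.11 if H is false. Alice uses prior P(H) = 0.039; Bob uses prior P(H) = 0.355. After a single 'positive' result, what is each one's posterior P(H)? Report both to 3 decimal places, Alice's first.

The likelihood ratio for a 'positive' result is 0.933/0.11 = 8.4818.
Alice: prior odds 0.039/0.961 = 0.040583; posterior odds 0.34422; posterior probability 0.256.
Bob: prior odds 0.355/0.645 = 0.55039; posterior odds 4.6683; posterior probability 0.824.

Alice: 0.256; Bob: 0.824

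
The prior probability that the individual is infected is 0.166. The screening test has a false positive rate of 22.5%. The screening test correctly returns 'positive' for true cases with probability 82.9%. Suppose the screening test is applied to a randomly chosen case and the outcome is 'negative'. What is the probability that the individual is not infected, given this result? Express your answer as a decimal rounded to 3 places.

P(¬H | E) ≈ 0.958

Let H be the event that the individual is infected. P(H) = 0.166, so P(¬H) = 0.834. With E the 'negative' result, P(E|H) = 0.171 and P(E|¬H) = 0.775.
P(E) = 0.171·0.166 + 0.775·0.834 = 0.028386 + 0.64635 = 0.67474.
By Bayes' theorem, P(H|E) = 0.028386 / 0.67474 = 0.042. Hence P(¬H|E) = 1 − 0.042 = 0.958.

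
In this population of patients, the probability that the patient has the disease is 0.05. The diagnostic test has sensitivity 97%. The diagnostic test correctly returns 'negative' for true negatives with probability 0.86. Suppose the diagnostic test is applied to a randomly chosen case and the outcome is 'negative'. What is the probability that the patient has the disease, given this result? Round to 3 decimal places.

P(H | E) ≈ 0.002

Write H for 'the patient has the disease'. Prior odds H:¬H = 0.05/0.95 = 0.052632. For the 'negative' outcome, the likelihood ratio is 0.03/0.86 = 0.034884.
Posterior odds = 0.052632 × 0.034884 = 0.0018360, so P(H|E) = 0.0018360/(1+0.0018360) = 0.002.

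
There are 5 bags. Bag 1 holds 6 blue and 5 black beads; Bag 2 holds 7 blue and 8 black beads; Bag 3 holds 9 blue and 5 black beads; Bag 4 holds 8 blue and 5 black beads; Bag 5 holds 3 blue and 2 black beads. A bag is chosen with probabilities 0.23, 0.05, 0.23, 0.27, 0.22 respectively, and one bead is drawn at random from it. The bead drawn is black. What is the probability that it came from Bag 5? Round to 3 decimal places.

P(black|Bag 1) = 0.4545; P(black|Bag 2) = 0.5333; P(black|Bag 3) = 0.3571; P(black|Bag 4) = 0.3846; P(black|Bag 5) = 0.4.
Prior × likelihood for each source: 0.23·0.4545=0.1045, 0.05·0.5333=0.02667, 0.23·0.3571=0.08214, 0.27·0.3846=0.1038, 0.22·0.4=0.08800. Summing gives P(black) = 0.40520.
P(Bag 5 | black) = 0.08800 / 0.40520 = 0.217.

Posterior probability ≈ 0.217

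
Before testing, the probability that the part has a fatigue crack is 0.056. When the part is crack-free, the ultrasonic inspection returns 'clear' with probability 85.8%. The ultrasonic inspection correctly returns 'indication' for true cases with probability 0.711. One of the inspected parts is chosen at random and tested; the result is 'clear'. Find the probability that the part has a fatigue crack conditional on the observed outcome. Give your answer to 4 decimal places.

Write H for 'the part has a fatigue crack'. Prior odds H:¬H = 0.056/0.944 = 0.059322. For the 'clear' outcome, the likelihood ratio is 0.289/0.858 = 0.33683.
Posterior odds = 0.059322 × 0.33683 = 0.019981, so P(H|E) = 0.019981/(1+0.019981) = 0.0196.

P(H | E) ≈ 0.0196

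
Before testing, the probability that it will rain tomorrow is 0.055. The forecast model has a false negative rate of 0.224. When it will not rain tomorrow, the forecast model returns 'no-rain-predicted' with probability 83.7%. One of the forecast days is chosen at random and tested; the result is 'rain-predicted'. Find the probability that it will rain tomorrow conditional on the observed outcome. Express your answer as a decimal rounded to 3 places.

Let H be the event that it will rain tomorrow. P(H) = 0.055, so P(¬H) = 0.945. With E the 'rain-predicted' result, P(E|H) = 0.776 and P(E|¬H) = 0.163.
P(E) = 0.776·0.055 + 0.163·0.945 = 0.042680 + 0.15404 = 0.19672.
By Bayes' theorem, P(H|E) = 0.042680 / 0.19672 = 0.217.

P(H | E) ≈ 0.217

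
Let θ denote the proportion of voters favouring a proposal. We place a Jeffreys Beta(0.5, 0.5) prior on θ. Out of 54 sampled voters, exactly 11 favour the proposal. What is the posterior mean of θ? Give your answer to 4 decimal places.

Observing 11 successes and 43 failures updates Beta(0.5, 0.5) by adding the success and failure counts to the two shape parameters: α = 0.5+11 = 11.5, β = 0.5+43 = 43.5.
Posterior mean = α/(α+β) = 11.5/55 = 0.2091.

Posterior mean ≈ 0.2091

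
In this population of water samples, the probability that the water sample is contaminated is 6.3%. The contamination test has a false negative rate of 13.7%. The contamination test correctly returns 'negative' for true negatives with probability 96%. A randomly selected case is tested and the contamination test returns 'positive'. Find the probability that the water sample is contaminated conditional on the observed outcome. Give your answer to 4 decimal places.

P(H | E) ≈ 0.5919

Write H for 'the water sample is contaminated'. Prior odds H:¬H = 0.063/0.937 = 0.067236. For the 'positive' outcome, the likelihood ratio is 0.863/0.04 = 21.575.
Posterior odds = 0.067236 × 21.575 = 1.4506, so P(H|E) = 1.4506/(1+1.4506) = 0.5919.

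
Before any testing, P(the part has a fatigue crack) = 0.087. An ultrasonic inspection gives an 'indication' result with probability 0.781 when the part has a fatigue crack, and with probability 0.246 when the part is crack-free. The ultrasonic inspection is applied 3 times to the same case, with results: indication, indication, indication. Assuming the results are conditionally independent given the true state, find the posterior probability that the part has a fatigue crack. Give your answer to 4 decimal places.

With H the event that the part has a fatigue crack, the joint likelihood of the observed sequence is P(data|H) = 0.781·0.781·0.781 = 0.47638 and P(data|¬H) = 0.246·0.246·0.246 = 0.014887.
Bayes: P(H|data) = 0.087·0.47638 / (0.087·0.47638 + 0.913·0.014887) = 0.041445/0.055037 = 0.7530.

Posterior P(H) ≈ 0.7530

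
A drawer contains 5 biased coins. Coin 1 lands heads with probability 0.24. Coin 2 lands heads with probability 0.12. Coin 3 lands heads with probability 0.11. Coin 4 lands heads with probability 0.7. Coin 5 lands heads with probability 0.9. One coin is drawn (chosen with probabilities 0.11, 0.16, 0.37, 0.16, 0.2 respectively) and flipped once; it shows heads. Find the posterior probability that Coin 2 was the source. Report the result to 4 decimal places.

Posterior probability ≈ 0.0508

P(heads|C1) = 0.24; P(heads|C2) = 0.12; P(heads|C3) = 0.11; P(heads|C4) = 0.7; P(heads|C5) = 0.9.
Prior × likelihood for each source: 0.11·0.24=0.02640, 0.16·0.12=0.01920, 0.37·0.11=0.04070, 0.16·0.7=0.1120, 0.2·0.9=0.1800. Summing gives P(heads) = 0.37830.
P(Coin 2 | heads) = 0.01920 / 0.37830 = 0.0508.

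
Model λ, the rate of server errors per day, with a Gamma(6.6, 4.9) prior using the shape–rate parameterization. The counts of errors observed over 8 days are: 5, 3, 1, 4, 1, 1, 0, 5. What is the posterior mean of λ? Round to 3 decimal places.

Posterior mean ≈ 2.062

Total count ∑xᵢ = 20 over n = 8 days.
Gamma is conjugate to the Poisson likelihood: posterior is Gamma(shape = 6.6+20 = 26.6, rate = 4.9+8 = 12.9).
Posterior mean = shape/rate = 26.6/12.9 = 2.062.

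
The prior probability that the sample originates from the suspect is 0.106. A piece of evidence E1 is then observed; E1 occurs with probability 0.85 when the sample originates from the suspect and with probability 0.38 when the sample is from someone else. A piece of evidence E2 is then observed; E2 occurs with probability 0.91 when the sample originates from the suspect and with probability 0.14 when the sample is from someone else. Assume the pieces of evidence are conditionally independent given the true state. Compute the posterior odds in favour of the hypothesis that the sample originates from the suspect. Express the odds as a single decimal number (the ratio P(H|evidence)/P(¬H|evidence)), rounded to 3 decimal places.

Prior odds = 0.106/(1−0.106) = 0.11857. In log-odds, ln(0.11857) = -2.1323.
Add log likelihood ratios: ln(2.2368) + ln(6.5000) = 2.6769.
Posterior log-odds = 0.54460, so posterior odds = exp(0.54460) = 1.7239.

Posterior odds ≈ 1.724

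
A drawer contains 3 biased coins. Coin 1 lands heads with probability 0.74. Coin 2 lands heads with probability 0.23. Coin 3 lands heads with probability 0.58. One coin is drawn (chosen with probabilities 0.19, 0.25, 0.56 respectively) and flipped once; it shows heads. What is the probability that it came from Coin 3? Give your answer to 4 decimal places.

Tabulate prior·likelihood by source: [1] prior 0.19, lik 0.74, product 0.1406; [2] prior 0.25, lik 0.23, product 0.05750; [3] prior 0.56, lik 0.58, product 0.3248.
Normalizing constant = 0.52290; the posterior for Coin 3 is its product over the sum, 0.3248/0.52290 = 0.6212.

Posterior probability ≈ 0.6212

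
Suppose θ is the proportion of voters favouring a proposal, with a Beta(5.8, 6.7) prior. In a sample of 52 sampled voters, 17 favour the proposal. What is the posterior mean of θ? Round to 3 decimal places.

Observing 17 successes and 35 failures updates Beta(5.8, 6.7) by adding the success and failure counts to the two shape parameters: α = 5.8+17 = 22.8, β = 6.7+35 = 41.7.
Posterior mean = α/(α+β) = 22.8/64.5 = 0.353.

Posterior mean ≈ 0.353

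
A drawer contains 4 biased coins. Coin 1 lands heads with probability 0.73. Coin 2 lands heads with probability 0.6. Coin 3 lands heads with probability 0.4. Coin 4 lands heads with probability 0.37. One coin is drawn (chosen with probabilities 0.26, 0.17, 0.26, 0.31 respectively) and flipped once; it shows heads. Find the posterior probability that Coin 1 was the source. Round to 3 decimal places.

Posterior probability ≈ 0.372

P(heads|C1) = 0.73; P(heads|C2) = 0.6; P(heads|C3) = 0.4; P(heads|C4) = 0.37.
Prior × likelihood for each source: 0.26·0.73=0.1898, 0.17·0.6=0.1020, 0.26·0.4=0.1040, 0.31·0.37=0.1147. Summing gives P(heads) = 0.51050.
P(Coin 1 | heads) = 0.1898 / 0.51050 = 0.372.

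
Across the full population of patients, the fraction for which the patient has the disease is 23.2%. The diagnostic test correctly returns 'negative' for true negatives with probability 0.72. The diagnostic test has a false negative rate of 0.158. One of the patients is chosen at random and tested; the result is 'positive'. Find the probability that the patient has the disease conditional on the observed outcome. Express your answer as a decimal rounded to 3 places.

P(H | E) ≈ 0.476

Let H be the event that the patient has the disease. P(H) = 0.232, so P(¬H) = 0.768. With E the 'positive' result, P(E|H) = 0.842 and P(E|¬H) = 0.28.
P(E) = 0.842·0.232 + 0.28·0.768 = 0.19534 + 0.21504 = 0.41038.
By Bayes' theorem, P(H|E) = 0.19534 / 0.41038 = 0.476.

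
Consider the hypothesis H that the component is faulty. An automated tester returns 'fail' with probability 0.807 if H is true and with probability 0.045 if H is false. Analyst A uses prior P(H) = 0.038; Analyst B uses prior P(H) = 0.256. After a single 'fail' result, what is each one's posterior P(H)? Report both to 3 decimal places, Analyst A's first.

The likelihood ratio for a 'fail' result is 0.807/0.045 = 17.933.
Analyst A: prior odds 0.038/0.962 = 0.039501; posterior odds 0.70839; posterior probability 0.415.
Analyst B: prior odds 0.256/0.744 = 0.34409; posterior odds 6.1706; posterior probability 0.861.

Analyst A: 0.415; Analyst B: 0.861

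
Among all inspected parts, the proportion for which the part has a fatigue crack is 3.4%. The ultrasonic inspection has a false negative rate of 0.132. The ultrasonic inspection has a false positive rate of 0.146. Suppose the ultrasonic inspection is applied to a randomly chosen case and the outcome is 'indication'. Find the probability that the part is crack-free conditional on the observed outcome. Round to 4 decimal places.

Let H be the event that the part has a fatigue crack. P(H) = 0.034, so P(¬H) = 0.966. With E the 'indication' result, P(E|H) = 0.868 and P(E|¬H) = 0.146.
P(E) = 0.868·0.034 + 0.146·0.966 = 0.029512 + 0.14104 = 0.17055.
By Bayes' theorem, P(H|E) = 0.029512 / 0.17055 = 0.1730. Hence P(¬H|E) = 1 − 0.1730 = 0.8270.

P(¬H | E) ≈ 0.8270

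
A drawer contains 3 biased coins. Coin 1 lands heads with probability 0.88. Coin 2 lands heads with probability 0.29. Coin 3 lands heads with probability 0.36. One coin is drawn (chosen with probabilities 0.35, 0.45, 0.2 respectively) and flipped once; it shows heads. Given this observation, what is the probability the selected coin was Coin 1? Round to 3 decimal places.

Posterior probability ≈ 0.603

P(heads|C1) = 0.88; P(heads|C2) = 0.29; P(heads|C3) = 0.36.
Prior × likelihood for each source: 0.35·0.88=0.3080, 0.45·0.29=0.1305, 0.2·0.36=0.07200. Summing gives P(heads) = 0.51050.
P(Coin 1 | heads) = 0.3080 / 0.51050 = 0.603.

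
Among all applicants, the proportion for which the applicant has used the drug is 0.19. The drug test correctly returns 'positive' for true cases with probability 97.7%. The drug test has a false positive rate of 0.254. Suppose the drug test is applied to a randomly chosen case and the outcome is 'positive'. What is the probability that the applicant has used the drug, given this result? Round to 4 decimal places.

Let H be the event that the applicant has used the drug. P(H) = 0.19, so P(¬H) = 0.81. With E the 'positive' result, P(E|H) = 0.977 and P(E|¬H) = 0.254.
P(E) = 0.977·0.19 + 0.254·0.81 = 0.18563 + 0.20574 = 0.39137.
By Bayes' theorem, P(H|E) = 0.18563 / 0.39137 = 0.4743.

P(H | E) ≈ 0.4743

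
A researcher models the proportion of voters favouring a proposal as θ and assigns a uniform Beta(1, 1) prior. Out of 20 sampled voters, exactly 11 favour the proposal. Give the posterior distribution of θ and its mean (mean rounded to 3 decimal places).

The binomial likelihood is conjugate to the Beta prior: with 11 successes and 9 failures, the posterior is Beta(1+11, 1+9) = Beta(12, 10).
E[θ | data] = 12/(12+10) = 0.545.

Posterior: Beta(12, 10); mean ≈ 0.545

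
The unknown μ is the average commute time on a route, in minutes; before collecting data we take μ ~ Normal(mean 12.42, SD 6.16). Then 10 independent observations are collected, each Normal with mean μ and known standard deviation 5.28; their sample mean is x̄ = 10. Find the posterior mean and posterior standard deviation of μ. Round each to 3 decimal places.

Posterior mean ≈ 10.166; posterior SD ≈ 1.612

With known σ, the Normal prior is conjugate. Weight on the data is w = (n/σ²)/(n/σ² + 1/τ₀²) = 0.358701/(0.358701+0.0263535) = 0.93156.
Posterior mean = w·x̄ + (1−w)·μ₀ = 0.93156·10 + 0.068441·12.42 = 10.166. Posterior variance = 1/(0.358701+0.0263535) = 2.59704, so SD = 1.612.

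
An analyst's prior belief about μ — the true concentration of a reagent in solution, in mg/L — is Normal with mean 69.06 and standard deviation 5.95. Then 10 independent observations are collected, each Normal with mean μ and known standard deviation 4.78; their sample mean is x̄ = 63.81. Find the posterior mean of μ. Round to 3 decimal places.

Posterior mean ≈ 64.128

Prior precision 1/τ₀² = 1/5.95² = 0.0282466; data precision n/σ² = 10/4.78² = 0.437667.
Posterior precision = 0.0282466 + 0.437667 = 0.465914.
Posterior mean = (0.0282466·69.06 + 0.437667·63.81) / 0.465914 = 64.128.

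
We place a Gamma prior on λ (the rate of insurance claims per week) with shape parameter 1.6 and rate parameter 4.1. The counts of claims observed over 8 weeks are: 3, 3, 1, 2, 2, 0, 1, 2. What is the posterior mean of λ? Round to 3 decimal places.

Posterior mean ≈ 1.289

The Poisson likelihood adds the total count to the shape and the number of exposure periods to the rate. Here ∑xᵢ = 14 and n = 8, so shape 1.6→15.6 and rate 4.1→12.1.
E[λ | data] = 15.6/12.1 = 1.289.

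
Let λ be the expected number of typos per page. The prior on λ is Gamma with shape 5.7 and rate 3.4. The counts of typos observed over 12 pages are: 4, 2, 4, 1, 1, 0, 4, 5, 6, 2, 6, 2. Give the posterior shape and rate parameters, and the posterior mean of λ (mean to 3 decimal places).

The Poisson likelihood adds the total count to the shape and the number of exposure periods to the rate. Here ∑xᵢ = 37 and n = 12, so shape 5.7→42.7 and rate 3.4→15.4.
E[λ | data] = 42.7/15.4 = 2.773.

Posterior: Gamma(shape=42.7, rate=15.4); mean ≈ 2.773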